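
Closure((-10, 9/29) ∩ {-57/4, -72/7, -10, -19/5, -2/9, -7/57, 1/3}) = {-19/5, -2/9, -7/57}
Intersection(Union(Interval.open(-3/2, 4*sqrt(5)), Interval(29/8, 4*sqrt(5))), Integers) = Range(-1, 9, 1)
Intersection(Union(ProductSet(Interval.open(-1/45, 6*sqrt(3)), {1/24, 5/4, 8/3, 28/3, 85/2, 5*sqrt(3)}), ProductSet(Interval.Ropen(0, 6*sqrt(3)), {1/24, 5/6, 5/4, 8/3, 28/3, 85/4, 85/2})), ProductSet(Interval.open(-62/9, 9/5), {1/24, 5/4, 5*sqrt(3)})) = ProductSet(Interval.open(-1/45, 9/5), {1/24, 5/4, 5*sqrt(3)})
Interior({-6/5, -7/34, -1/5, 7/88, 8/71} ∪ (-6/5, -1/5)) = (-6/5, -1/5)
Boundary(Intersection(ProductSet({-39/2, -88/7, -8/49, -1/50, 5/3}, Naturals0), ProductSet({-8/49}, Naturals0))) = ProductSet({-8/49}, Naturals0)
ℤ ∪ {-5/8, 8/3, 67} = ℤ ∪ {-5/8, 8/3}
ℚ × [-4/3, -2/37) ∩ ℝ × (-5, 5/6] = ℚ × [-4/3, -2/37)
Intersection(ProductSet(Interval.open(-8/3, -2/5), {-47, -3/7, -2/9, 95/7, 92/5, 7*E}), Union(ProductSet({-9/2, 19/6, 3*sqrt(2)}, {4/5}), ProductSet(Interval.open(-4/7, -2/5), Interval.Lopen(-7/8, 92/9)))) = ProductSet(Interval.open(-4/7, -2/5), {-3/7, -2/9})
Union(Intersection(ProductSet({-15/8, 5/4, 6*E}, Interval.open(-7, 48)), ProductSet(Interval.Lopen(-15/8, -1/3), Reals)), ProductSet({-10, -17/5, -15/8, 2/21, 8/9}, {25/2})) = ProductSet({-10, -17/5, -15/8, 2/21, 8/9}, {25/2})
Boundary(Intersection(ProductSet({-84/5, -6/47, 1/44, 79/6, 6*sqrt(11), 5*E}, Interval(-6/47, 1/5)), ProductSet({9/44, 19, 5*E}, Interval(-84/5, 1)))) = ProductSet({5*E}, Interval(-6/47, 1/5))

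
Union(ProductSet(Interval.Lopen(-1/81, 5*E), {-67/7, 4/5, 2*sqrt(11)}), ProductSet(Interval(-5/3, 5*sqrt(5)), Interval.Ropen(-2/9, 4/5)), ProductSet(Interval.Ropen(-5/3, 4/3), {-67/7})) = Union(ProductSet(Interval.Ropen(-5/3, 4/3), {-67/7}), ProductSet(Interval(-5/3, 5*sqrt(5)), Interval.Ropen(-2/9, 4/5)), ProductSet(Interval.Lopen(-1/81, 5*E), {-67/7, 4/5, 2*sqrt(11)}))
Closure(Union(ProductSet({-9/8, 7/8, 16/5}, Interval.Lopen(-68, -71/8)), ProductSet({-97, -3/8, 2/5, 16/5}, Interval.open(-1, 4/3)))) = Union(ProductSet({-9/8, 7/8, 16/5}, Interval(-68, -71/8)), ProductSet({-97, -3/8, 2/5, 16/5}, Interval(-1, 4/3)))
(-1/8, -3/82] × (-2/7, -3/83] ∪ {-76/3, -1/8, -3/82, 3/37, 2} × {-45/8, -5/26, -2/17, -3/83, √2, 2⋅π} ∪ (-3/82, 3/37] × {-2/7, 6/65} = ((-3/82, 3/37] × {-2/7, 6/65}) ∪ ((-1/8, -3/82] × (-2/7, -3/83]) ∪ ({-76/3, -1/8, -3/82, 3/37, 2} × {-45/8, -5/26, -2/17, -3/83, √2, 2⋅π})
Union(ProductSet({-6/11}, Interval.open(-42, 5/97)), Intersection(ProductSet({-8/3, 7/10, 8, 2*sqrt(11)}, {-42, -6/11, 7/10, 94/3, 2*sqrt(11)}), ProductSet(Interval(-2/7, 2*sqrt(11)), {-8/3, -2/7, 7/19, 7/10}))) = Union(ProductSet({-6/11}, Interval.open(-42, 5/97)), ProductSet({7/10, 2*sqrt(11)}, {7/10}))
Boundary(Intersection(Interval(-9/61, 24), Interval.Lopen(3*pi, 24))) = {24, 3*pi}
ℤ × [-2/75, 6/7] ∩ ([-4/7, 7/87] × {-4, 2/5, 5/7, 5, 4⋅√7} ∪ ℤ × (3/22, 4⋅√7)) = ℤ × (3/22, 6/7]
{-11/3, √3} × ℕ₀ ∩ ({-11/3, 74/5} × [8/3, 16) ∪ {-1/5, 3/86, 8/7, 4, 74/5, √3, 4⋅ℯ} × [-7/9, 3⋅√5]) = ({-11/3} × {3, 4, …, 15}) ∪ ({√3} × {0, 1, …, 6})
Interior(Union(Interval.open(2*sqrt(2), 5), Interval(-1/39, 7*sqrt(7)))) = Interval.open(-1/39, 7*sqrt(7))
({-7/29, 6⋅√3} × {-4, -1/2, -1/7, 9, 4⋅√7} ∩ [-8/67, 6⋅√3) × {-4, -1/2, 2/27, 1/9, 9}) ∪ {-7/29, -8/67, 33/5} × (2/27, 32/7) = {-7/29, -8/67, 33/5} × (2/27, 32/7)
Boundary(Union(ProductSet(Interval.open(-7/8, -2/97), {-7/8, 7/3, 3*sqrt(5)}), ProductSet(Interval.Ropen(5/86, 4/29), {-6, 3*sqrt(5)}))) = Union(ProductSet(Interval(-7/8, -2/97), {-7/8, 7/3, 3*sqrt(5)}), ProductSet(Interval(5/86, 4/29), {-6, 3*sqrt(5)}))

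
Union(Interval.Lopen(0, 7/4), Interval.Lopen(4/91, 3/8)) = Interval.Lopen(0, 7/4)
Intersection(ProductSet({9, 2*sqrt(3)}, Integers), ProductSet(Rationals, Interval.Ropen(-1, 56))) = ProductSet({9}, Range(-1, 56, 1))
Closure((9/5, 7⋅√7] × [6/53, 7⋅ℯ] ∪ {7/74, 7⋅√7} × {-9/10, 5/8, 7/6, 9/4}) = ({7/74, 7⋅√7} × {-9/10, 5/8, 7/6, 9/4}) ∪ ([9/5, 7⋅√7] × [6/53, 7⋅ℯ])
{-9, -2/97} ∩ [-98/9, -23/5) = {-9}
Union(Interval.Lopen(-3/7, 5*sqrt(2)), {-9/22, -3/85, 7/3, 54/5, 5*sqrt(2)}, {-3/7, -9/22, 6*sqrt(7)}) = Union({54/5, 6*sqrt(7)}, Interval(-3/7, 5*sqrt(2)))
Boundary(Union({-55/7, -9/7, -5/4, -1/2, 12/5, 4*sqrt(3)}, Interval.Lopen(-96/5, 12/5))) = {-96/5, 12/5, 4*sqrt(3)}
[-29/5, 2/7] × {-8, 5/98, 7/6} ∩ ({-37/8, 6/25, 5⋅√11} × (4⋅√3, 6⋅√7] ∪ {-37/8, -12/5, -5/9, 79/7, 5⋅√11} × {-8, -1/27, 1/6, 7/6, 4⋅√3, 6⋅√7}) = {-37/8, -12/5, -5/9} × {-8, 7/6}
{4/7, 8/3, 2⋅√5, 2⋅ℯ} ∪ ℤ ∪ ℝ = ℝ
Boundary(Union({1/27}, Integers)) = Union({1/27}, Integers)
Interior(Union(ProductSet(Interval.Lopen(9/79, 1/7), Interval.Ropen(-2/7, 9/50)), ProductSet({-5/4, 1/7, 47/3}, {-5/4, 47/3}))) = ProductSet(Interval.open(9/79, 1/7), Interval.open(-2/7, 9/50))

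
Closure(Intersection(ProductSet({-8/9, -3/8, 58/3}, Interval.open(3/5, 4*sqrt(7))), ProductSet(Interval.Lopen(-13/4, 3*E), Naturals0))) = ProductSet({-8/9, -3/8}, Range(1, 11, 1))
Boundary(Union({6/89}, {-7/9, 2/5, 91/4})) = {-7/9, 6/89, 2/5, 91/4}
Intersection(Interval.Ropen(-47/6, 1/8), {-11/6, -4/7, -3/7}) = {-11/6, -4/7, -3/7}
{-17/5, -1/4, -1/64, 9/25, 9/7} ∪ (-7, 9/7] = (-7, 9/7]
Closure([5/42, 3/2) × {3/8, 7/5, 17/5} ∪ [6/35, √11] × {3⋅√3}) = ([5/42, 3/2] × {3/8, 7/5, 17/5}) ∪ ([6/35, √11] × {3⋅√3})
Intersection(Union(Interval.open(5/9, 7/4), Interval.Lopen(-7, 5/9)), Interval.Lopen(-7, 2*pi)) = Interval.open(-7, 7/4)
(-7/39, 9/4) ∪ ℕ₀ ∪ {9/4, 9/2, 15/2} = (-7/39, 9/4] ∪ ℕ₀ ∪ {9/2, 15/2}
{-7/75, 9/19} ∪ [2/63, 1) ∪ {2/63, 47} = {-7/75, 47} ∪ [2/63, 1)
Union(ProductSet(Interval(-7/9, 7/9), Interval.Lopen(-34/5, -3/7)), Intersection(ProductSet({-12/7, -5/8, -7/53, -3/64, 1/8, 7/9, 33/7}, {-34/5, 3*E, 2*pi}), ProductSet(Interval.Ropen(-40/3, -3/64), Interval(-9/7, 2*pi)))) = Union(ProductSet({-12/7, -5/8, -7/53}, {2*pi}), ProductSet(Interval(-7/9, 7/9), Interval.Lopen(-34/5, -3/7)))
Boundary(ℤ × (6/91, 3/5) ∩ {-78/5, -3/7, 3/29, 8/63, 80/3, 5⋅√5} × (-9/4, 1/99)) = ∅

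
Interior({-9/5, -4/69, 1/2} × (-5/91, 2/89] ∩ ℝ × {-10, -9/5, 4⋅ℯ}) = ∅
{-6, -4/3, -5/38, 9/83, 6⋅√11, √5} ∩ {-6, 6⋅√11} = {-6, 6⋅√11}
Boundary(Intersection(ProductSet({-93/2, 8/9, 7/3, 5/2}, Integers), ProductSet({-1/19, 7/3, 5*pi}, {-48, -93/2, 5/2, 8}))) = ProductSet({7/3}, {-48, 8})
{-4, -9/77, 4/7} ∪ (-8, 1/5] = (-8, 1/5] ∪ {4/7}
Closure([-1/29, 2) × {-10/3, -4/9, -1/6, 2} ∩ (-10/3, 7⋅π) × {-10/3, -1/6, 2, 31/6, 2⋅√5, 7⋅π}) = [-1/29, 2] × {-10/3, -1/6, 2}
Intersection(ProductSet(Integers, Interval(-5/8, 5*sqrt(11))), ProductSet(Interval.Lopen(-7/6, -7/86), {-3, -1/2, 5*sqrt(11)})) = ProductSet(Range(-1, 0, 1), {-1/2, 5*sqrt(11)})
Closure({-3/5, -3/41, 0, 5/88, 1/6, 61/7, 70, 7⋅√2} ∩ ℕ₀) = {0, 70}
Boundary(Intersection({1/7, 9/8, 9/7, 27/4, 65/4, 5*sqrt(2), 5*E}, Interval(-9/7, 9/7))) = {1/7, 9/8, 9/7}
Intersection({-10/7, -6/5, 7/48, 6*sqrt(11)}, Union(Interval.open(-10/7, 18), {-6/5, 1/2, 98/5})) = {-6/5, 7/48}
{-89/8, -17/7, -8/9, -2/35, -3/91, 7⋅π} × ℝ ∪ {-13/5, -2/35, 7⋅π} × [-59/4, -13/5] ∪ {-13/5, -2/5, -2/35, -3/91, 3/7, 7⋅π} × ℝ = {-89/8, -13/5, -17/7, -8/9, -2/5, -2/35, -3/91, 3/7, 7⋅π} × ℝ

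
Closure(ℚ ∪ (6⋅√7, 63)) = ℚ ∪ (-∞, ∞)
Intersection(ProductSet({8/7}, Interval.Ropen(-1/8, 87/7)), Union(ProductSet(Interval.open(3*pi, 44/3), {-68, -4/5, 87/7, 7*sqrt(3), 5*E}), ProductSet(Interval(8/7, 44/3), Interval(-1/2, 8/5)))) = ProductSet({8/7}, Interval(-1/8, 8/5))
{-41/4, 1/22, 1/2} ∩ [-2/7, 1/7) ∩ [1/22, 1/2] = {1/22}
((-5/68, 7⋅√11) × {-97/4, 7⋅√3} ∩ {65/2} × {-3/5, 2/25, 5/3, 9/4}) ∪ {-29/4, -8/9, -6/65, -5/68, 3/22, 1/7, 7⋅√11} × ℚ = {-29/4, -8/9, -6/65, -5/68, 3/22, 1/7, 7⋅√11} × ℚ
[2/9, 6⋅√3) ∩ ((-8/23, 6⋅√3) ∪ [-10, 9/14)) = [2/9, 6⋅√3)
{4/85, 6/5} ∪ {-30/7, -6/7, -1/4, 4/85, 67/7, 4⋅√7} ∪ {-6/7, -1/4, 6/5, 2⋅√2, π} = {-30/7, -6/7, -1/4, 4/85, 6/5, 67/7, 2⋅√2, 4⋅√7, π}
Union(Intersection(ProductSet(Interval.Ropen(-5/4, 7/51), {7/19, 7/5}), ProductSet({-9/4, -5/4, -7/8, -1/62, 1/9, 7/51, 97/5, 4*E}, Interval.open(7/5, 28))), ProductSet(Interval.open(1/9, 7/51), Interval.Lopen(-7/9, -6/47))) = ProductSet(Interval.open(1/9, 7/51), Interval.Lopen(-7/9, -6/47))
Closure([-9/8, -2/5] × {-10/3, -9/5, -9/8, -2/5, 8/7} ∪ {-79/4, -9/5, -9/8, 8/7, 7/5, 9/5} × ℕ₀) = ({-79/4, -9/5, -9/8, 8/7, 7/5, 9/5} × ℕ₀) ∪ ([-9/8, -2/5] × {-10/3, -9/5, -9/8, -2/5, 8/7})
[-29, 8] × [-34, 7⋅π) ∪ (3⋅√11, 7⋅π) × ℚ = ([-29, 8] × [-34, 7⋅π)) ∪ ((3⋅√11, 7⋅π) × ℚ)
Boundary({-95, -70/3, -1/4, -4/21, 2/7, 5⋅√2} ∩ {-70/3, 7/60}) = {-70/3}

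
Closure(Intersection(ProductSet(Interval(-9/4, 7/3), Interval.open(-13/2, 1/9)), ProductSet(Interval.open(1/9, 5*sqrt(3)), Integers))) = ProductSet(Interval(1/9, 7/3), Range(-6, 1, 1))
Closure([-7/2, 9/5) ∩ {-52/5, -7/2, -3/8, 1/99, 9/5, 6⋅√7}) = {-7/2, -3/8, 1/99}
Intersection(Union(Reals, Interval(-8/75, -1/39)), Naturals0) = Naturals0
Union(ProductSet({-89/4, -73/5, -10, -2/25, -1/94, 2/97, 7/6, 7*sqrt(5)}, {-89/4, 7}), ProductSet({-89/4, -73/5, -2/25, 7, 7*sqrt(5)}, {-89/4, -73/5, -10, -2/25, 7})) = Union(ProductSet({-89/4, -73/5, -2/25, 7, 7*sqrt(5)}, {-89/4, -73/5, -10, -2/25, 7}), ProductSet({-89/4, -73/5, -10, -2/25, -1/94, 2/97, 7/6, 7*sqrt(5)}, {-89/4, 7}))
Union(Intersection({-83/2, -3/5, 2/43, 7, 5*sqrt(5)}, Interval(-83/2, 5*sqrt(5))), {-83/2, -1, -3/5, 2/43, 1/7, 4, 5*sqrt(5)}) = {-83/2, -1, -3/5, 2/43, 1/7, 4, 7, 5*sqrt(5)}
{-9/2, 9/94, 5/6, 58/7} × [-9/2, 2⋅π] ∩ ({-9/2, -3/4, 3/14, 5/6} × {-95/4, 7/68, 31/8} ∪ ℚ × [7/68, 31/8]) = {-9/2, 9/94, 5/6, 58/7} × [7/68, 31/8]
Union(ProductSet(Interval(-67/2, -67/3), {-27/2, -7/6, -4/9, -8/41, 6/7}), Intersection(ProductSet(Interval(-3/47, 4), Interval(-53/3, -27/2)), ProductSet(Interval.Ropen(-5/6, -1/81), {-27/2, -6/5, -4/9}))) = Union(ProductSet(Interval(-67/2, -67/3), {-27/2, -7/6, -4/9, -8/41, 6/7}), ProductSet(Interval.Ropen(-3/47, -1/81), {-27/2}))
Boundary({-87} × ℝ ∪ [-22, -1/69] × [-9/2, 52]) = ({-87} × (-∞, ∞)) ∪ ({-22, -1/69} × [-9/2, 52]) ∪ ([-22, -1/69] × {-9/2, 52})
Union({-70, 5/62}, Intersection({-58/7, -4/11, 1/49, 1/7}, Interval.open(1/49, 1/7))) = {-70, 5/62}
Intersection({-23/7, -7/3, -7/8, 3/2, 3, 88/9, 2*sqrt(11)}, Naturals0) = {3}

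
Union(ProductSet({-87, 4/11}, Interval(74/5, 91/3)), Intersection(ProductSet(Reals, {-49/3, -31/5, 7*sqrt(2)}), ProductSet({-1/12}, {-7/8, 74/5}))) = ProductSet({-87, 4/11}, Interval(74/5, 91/3))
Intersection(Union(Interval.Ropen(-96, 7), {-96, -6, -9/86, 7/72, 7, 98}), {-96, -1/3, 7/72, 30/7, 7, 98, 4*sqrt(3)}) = {-96, -1/3, 7/72, 30/7, 7, 98, 4*sqrt(3)}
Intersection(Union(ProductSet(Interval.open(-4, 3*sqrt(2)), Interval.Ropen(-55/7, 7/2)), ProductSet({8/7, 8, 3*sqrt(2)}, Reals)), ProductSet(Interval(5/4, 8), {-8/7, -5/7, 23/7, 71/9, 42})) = Union(ProductSet({8, 3*sqrt(2)}, {-8/7, -5/7, 23/7, 71/9, 42}), ProductSet(Interval.Ropen(5/4, 3*sqrt(2)), {-8/7, -5/7, 23/7}))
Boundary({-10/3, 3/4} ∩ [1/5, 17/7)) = {3/4}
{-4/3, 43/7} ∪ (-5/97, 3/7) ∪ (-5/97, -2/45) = {-4/3, 43/7} ∪ (-5/97, 3/7)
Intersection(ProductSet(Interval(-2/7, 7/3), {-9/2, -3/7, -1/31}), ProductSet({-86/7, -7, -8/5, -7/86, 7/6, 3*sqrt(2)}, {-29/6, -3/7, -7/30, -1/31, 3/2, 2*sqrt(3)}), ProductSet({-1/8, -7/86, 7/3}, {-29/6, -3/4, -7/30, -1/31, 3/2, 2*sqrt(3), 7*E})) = ProductSet({-7/86}, {-1/31})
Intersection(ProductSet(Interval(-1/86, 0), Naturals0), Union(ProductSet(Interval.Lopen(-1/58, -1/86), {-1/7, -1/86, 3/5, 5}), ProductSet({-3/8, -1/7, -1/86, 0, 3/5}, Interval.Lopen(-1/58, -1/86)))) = ProductSet({-1/86}, {5})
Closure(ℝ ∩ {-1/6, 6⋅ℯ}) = {-1/6, 6⋅ℯ}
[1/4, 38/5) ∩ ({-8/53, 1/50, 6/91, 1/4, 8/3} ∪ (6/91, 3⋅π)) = [1/4, 38/5)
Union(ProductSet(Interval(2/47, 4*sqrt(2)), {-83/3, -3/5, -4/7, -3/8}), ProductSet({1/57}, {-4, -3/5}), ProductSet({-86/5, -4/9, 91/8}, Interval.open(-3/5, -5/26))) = Union(ProductSet({1/57}, {-4, -3/5}), ProductSet({-86/5, -4/9, 91/8}, Interval.open(-3/5, -5/26)), ProductSet(Interval(2/47, 4*sqrt(2)), {-83/3, -3/5, -4/7, -3/8}))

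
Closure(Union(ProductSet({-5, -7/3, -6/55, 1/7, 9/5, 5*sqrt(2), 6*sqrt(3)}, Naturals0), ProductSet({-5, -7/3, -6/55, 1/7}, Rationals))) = Union(ProductSet({-5, -7/3, -6/55, 1/7}, Reals), ProductSet({-5, -7/3, -6/55, 1/7, 9/5, 5*sqrt(2), 6*sqrt(3)}, Naturals0))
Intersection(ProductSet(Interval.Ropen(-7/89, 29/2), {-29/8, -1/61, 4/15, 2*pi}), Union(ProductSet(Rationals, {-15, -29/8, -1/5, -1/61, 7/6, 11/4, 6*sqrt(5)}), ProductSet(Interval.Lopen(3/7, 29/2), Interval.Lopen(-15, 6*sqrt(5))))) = Union(ProductSet(Intersection(Interval.Ropen(-7/89, 29/2), Rationals), {-29/8, -1/61}), ProductSet(Interval.open(3/7, 29/2), {-29/8, -1/61, 4/15, 2*pi}))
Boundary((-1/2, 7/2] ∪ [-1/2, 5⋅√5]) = {-1/2, 5⋅√5}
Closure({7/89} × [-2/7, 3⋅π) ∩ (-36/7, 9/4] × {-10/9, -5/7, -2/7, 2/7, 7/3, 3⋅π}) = {7/89} × {-2/7, 2/7, 7/3}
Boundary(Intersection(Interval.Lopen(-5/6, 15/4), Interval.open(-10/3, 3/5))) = {-5/6, 3/5}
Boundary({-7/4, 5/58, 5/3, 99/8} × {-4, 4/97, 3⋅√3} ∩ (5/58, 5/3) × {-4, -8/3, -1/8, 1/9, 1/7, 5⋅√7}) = ∅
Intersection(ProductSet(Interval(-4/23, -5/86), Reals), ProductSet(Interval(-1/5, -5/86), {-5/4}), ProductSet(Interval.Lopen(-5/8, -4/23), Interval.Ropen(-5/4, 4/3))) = ProductSet({-4/23}, {-5/4})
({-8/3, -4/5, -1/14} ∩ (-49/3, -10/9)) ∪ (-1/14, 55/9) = {-8/3} ∪ (-1/14, 55/9)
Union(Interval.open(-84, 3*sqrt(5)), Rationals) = Union(Interval.Ropen(-84, 3*sqrt(5)), Rationals)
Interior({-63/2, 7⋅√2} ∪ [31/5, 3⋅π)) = (31/5, 3⋅π)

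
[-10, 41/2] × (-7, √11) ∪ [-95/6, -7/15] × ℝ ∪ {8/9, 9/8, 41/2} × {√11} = ([-95/6, -7/15] × ℝ) ∪ ({8/9, 9/8, 41/2} × {√11}) ∪ ([-10, 41/2] × (-7, √11))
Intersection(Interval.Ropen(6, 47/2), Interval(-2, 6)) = {6}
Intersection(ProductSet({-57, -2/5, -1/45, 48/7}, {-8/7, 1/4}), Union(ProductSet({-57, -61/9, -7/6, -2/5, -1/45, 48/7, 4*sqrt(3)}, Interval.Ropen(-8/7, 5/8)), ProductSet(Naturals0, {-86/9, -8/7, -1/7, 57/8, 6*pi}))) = ProductSet({-57, -2/5, -1/45, 48/7}, {-8/7, 1/4})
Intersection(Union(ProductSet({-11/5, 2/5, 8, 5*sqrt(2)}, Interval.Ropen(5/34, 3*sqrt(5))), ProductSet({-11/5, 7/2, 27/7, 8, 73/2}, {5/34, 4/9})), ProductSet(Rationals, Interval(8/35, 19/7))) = Union(ProductSet({-11/5, 2/5, 8}, Interval(8/35, 19/7)), ProductSet({-11/5, 7/2, 27/7, 8, 73/2}, {4/9}))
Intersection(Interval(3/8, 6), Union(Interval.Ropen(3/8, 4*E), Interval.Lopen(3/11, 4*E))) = Interval(3/8, 6)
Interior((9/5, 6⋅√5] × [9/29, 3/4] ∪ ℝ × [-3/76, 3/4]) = ℝ × (-3/76, 3/4)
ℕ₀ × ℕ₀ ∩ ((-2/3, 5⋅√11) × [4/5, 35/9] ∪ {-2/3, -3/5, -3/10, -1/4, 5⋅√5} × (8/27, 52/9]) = {0, 1, …, 16} × {1, 2, 3}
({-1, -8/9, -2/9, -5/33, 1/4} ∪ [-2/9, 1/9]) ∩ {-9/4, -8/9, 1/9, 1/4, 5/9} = {-8/9, 1/9, 1/4}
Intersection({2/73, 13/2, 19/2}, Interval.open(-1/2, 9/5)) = {2/73}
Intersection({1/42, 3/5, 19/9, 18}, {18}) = {18}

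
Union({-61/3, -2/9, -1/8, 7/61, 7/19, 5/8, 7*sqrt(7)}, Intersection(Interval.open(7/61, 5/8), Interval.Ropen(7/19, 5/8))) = Union({-61/3, -2/9, -1/8, 7/61, 7*sqrt(7)}, Interval(7/19, 5/8))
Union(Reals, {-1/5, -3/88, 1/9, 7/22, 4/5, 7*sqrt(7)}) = Reals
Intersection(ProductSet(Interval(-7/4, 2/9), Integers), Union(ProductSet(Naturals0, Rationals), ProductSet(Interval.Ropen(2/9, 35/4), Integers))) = ProductSet(Union({2/9}, Range(0, 1, 1)), Integers)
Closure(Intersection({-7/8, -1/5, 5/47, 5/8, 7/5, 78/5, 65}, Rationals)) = {-7/8, -1/5, 5/47, 5/8, 7/5, 78/5, 65}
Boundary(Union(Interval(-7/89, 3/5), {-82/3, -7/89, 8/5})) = {-82/3, -7/89, 3/5, 8/5}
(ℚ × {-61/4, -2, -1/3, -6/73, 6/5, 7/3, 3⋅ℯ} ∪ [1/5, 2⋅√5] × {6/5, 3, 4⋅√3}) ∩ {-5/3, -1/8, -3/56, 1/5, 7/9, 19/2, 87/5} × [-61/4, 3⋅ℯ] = ({1/5, 7/9} × {6/5, 3, 4⋅√3}) ∪ ({-5/3, -1/8, -3/56, 1/5, 7/9, 19/2, 87/5} × {-61/4, -2, -1/3, -6/73, 6/5, 7/3, 3⋅ℯ})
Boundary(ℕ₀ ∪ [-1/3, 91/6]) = {-1/3, 91/6} ∪ (ℕ₀ \ (-1/3, 91/6))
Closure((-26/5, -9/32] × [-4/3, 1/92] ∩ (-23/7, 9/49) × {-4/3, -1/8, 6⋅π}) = [-23/7, -9/32] × {-4/3, -1/8}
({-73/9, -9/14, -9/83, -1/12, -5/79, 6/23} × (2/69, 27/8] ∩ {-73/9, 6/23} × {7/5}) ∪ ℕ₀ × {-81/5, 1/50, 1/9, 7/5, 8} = ({-73/9, 6/23} × {7/5}) ∪ (ℕ₀ × {-81/5, 1/50, 1/9, 7/5, 8})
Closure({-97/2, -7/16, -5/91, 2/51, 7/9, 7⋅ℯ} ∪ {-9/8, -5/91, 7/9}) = {-97/2, -9/8, -7/16, -5/91, 2/51, 7/9, 7⋅ℯ}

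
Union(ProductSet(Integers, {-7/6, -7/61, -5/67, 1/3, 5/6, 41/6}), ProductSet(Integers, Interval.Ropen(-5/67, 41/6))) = ProductSet(Integers, Union({-7/6, -7/61}, Interval(-5/67, 41/6)))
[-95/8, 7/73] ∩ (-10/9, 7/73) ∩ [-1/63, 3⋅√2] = [-1/63, 7/73)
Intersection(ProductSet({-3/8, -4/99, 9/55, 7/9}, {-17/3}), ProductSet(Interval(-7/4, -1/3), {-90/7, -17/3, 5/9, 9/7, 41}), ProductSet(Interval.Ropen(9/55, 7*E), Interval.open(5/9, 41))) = EmptySet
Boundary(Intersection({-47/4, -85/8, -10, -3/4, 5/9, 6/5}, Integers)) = {-10}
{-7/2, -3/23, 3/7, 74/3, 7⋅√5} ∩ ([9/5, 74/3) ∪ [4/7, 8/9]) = {7⋅√5}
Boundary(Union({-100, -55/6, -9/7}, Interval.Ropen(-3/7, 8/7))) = {-100, -55/6, -9/7, -3/7, 8/7}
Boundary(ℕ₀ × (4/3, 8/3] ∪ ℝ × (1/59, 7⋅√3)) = ℝ × {1/59, 7⋅√3}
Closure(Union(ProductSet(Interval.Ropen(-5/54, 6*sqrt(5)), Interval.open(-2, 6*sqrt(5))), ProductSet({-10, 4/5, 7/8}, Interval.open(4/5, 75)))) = Union(ProductSet({-10}, Interval(4/5, 75)), ProductSet({-5/54, 6*sqrt(5)}, Interval(-2, 6*sqrt(5))), ProductSet({-10, 4/5, 7/8}, Interval.Lopen(4/5, 75)), ProductSet(Interval(-5/54, 6*sqrt(5)), {-2, 6*sqrt(5)}), ProductSet(Interval.Ropen(-5/54, 6*sqrt(5)), Interval.open(-2, 6*sqrt(5))))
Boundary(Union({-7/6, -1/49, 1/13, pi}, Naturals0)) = Union({-7/6, -1/49, 1/13, pi}, Naturals0)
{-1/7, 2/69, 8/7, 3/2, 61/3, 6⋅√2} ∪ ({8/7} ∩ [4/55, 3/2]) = {-1/7, 2/69, 8/7, 3/2, 61/3, 6⋅√2}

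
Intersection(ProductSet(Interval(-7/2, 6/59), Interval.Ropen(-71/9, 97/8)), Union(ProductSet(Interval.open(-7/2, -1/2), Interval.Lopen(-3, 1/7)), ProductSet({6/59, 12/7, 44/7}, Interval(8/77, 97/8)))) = Union(ProductSet({6/59}, Interval.Ropen(8/77, 97/8)), ProductSet(Interval.open(-7/2, -1/2), Interval.Lopen(-3, 1/7)))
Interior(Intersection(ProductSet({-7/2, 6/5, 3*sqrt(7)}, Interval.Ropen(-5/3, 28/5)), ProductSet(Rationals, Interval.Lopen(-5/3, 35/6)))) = EmptySet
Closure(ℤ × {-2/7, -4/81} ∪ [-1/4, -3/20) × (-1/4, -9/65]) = (ℤ × {-2/7, -4/81}) ∪ ({-1/4, -3/20} × [-1/4, -9/65]) ∪ ([-1/4, -3/20] × {-1/4, -9/65}) ∪ ([-1/4, -3/20) × (-1/4, -9/65])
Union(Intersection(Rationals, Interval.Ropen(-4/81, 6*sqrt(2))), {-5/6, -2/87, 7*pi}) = Union({-5/6, 7*pi}, Intersection(Interval.Ropen(-4/81, 6*sqrt(2)), Rationals))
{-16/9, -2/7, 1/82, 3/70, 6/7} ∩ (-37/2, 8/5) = {-16/9, -2/7, 1/82, 3/70, 6/7}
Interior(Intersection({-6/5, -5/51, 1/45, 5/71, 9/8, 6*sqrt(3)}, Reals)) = EmptySet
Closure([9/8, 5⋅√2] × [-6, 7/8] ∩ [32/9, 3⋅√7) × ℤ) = [32/9, 5⋅√2] × {-6, -5, …, 0}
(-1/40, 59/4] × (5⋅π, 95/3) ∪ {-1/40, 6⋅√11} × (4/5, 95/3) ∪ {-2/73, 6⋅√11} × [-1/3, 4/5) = ({-2/73, 6⋅√11} × [-1/3, 4/5)) ∪ ({-1/40, 6⋅√11} × (4/5, 95/3)) ∪ ((-1/40, 59/4] × (5⋅π, 95/3))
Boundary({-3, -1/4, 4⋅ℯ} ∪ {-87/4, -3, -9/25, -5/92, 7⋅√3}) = {-87/4, -3, -9/25, -1/4, -5/92, 7⋅√3, 4⋅ℯ}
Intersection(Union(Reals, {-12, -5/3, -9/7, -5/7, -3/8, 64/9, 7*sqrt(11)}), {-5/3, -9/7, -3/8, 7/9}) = {-5/3, -9/7, -3/8, 7/9}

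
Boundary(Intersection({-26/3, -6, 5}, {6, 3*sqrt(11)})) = EmptySet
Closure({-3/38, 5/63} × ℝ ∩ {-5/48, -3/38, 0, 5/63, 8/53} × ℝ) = {-3/38, 5/63} × ℝ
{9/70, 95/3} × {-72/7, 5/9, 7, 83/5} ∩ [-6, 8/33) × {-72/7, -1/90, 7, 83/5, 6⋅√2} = {9/70} × {-72/7, 7, 83/5}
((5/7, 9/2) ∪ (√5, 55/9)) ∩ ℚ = ℚ ∩ (5/7, 55/9)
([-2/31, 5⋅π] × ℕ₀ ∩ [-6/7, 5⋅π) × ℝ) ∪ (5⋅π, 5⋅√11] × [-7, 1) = ([-2/31, 5⋅π) × ℕ₀) ∪ ((5⋅π, 5⋅√11] × [-7, 1))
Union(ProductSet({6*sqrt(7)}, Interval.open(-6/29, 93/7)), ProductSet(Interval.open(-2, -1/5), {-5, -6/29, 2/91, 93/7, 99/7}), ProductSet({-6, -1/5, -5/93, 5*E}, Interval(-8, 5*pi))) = Union(ProductSet({6*sqrt(7)}, Interval.open(-6/29, 93/7)), ProductSet({-6, -1/5, -5/93, 5*E}, Interval(-8, 5*pi)), ProductSet(Interval.open(-2, -1/5), {-5, -6/29, 2/91, 93/7, 99/7}))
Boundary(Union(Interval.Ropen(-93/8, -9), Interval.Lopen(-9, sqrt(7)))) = {-93/8, -9, sqrt(7)}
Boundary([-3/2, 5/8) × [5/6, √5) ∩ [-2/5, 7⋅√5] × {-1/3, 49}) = ∅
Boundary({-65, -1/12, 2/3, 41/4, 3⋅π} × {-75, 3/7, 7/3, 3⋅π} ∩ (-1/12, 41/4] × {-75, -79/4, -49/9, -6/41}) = {2/3, 41/4, 3⋅π} × {-75}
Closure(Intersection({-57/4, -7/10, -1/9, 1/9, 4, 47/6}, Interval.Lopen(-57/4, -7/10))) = {-7/10}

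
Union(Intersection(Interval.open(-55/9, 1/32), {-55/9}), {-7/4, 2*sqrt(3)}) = {-7/4, 2*sqrt(3)}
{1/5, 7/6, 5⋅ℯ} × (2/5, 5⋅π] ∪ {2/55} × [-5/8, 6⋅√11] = ({2/55} × [-5/8, 6⋅√11]) ∪ ({1/5, 7/6, 5⋅ℯ} × (2/5, 5⋅π])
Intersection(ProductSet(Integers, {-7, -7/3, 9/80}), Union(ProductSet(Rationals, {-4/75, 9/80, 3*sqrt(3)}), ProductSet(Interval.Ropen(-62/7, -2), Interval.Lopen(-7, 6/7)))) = Union(ProductSet(Integers, {9/80}), ProductSet(Range(-8, -2, 1), {-7/3, 9/80}))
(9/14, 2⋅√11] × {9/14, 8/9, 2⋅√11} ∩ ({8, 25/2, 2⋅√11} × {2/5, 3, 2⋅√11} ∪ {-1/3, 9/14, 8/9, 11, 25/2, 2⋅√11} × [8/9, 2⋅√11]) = {8/9, 2⋅√11} × {8/9, 2⋅√11}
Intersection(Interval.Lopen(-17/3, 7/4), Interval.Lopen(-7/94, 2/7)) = Interval.Lopen(-7/94, 2/7)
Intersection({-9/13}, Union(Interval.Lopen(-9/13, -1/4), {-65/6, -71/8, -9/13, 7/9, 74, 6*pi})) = {-9/13}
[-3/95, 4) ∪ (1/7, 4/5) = [-3/95, 4)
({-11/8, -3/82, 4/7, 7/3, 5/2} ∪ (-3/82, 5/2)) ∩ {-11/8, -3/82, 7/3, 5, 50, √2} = {-11/8, -3/82, 7/3, √2}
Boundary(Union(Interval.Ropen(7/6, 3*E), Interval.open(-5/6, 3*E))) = {-5/6, 3*E}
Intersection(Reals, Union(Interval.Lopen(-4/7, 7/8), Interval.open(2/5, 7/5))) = Interval.open(-4/7, 7/5)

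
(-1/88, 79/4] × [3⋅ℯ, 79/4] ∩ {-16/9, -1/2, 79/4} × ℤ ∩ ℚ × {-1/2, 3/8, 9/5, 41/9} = ∅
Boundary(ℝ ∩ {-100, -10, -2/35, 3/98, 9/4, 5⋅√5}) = {-100, -10, -2/35, 3/98, 9/4, 5⋅√5}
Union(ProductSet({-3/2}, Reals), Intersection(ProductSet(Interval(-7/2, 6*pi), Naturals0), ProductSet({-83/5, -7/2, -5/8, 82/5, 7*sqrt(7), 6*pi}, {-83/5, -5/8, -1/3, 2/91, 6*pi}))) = ProductSet({-3/2}, Reals)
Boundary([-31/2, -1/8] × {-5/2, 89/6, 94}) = [-31/2, -1/8] × {-5/2, 89/6, 94}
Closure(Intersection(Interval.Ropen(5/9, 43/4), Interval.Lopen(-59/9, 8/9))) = Interval(5/9, 8/9)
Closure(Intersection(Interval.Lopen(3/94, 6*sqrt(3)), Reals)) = Interval(3/94, 6*sqrt(3))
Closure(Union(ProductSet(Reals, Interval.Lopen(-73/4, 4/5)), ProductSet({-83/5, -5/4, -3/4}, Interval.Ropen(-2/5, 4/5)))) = ProductSet(Reals, Interval(-73/4, 4/5))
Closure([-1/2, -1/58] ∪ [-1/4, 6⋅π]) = [-1/2, 6⋅π]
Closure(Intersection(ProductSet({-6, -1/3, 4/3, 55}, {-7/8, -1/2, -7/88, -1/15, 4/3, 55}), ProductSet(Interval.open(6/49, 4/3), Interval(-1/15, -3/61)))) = EmptySet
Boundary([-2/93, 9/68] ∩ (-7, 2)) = {-2/93, 9/68}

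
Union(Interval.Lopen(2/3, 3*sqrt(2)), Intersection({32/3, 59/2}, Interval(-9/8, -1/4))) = Interval.Lopen(2/3, 3*sqrt(2))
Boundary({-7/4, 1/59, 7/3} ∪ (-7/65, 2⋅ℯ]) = {-7/4, -7/65, 2⋅ℯ}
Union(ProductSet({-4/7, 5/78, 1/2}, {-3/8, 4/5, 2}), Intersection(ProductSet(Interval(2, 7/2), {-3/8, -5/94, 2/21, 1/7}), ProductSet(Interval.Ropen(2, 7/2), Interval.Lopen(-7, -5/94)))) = Union(ProductSet({-4/7, 5/78, 1/2}, {-3/8, 4/5, 2}), ProductSet(Interval.Ropen(2, 7/2), {-3/8, -5/94}))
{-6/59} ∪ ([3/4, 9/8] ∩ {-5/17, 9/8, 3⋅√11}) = {-6/59, 9/8}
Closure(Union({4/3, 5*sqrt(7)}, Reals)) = Reals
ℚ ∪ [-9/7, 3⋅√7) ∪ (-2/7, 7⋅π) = ℚ ∪ [-9/7, 7⋅π)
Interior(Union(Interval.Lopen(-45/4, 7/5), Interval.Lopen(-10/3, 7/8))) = Interval.open(-45/4, 7/5)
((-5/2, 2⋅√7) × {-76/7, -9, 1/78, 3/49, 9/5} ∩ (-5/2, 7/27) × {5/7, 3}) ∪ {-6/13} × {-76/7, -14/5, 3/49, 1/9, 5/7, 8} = {-6/13} × {-76/7, -14/5, 3/49, 1/9, 5/7, 8}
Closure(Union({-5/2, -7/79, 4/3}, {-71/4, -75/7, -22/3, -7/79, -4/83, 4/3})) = {-71/4, -75/7, -22/3, -5/2, -7/79, -4/83, 4/3}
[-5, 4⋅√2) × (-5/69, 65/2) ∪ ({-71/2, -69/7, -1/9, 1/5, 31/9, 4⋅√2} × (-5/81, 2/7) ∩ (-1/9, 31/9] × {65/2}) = [-5, 4⋅√2) × (-5/69, 65/2)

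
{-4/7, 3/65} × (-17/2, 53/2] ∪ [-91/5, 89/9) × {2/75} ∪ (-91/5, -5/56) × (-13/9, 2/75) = ([-91/5, 89/9) × {2/75}) ∪ ({-4/7, 3/65} × (-17/2, 53/2]) ∪ ((-91/5, -5/56) × (-13/9, 2/75))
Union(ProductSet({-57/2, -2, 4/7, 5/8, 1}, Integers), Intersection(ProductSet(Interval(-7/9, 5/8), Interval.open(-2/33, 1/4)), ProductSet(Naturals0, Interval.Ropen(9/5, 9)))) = ProductSet({-57/2, -2, 4/7, 5/8, 1}, Integers)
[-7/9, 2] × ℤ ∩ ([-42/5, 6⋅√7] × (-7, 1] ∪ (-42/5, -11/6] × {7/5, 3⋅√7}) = [-7/9, 2] × {-6, -5, …, 1}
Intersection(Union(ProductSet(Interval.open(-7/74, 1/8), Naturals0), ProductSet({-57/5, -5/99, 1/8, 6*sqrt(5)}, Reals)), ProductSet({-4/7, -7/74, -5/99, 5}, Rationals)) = ProductSet({-5/99}, Rationals)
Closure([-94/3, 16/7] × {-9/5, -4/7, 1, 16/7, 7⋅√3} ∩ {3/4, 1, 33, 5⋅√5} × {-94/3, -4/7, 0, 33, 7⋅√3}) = {3/4, 1} × {-4/7, 7⋅√3}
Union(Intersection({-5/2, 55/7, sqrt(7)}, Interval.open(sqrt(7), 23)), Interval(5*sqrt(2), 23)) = Interval(5*sqrt(2), 23)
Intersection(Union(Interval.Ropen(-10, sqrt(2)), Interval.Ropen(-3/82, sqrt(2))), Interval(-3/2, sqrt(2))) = Interval.Ropen(-3/2, sqrt(2))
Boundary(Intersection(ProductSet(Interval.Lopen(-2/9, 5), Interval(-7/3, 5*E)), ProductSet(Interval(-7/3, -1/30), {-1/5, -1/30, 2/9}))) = ProductSet(Interval(-2/9, -1/30), {-1/5, -1/30, 2/9})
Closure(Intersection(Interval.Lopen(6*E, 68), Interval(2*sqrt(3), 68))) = Interval(6*E, 68)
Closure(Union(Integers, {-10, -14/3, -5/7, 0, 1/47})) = Union({-14/3, -5/7, 1/47}, Integers)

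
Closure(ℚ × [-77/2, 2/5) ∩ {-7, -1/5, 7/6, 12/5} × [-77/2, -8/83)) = {-7, -1/5, 7/6, 12/5} × [-77/2, -8/83]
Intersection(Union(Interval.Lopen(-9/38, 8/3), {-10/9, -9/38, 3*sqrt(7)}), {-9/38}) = {-9/38}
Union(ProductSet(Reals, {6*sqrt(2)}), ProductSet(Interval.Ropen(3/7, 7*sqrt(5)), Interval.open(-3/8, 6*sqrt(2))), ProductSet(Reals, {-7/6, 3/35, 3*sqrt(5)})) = Union(ProductSet(Interval.Ropen(3/7, 7*sqrt(5)), Interval.open(-3/8, 6*sqrt(2))), ProductSet(Reals, {-7/6, 3/35, 6*sqrt(2), 3*sqrt(5)}))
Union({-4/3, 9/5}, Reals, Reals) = Reals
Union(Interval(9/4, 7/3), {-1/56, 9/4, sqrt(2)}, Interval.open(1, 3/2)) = Union({-1/56}, Interval.open(1, 3/2), Interval(9/4, 7/3))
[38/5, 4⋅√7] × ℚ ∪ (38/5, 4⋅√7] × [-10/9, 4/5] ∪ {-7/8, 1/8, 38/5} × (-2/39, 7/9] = ({-7/8, 1/8, 38/5} × (-2/39, 7/9]) ∪ ([38/5, 4⋅√7] × ℚ) ∪ ((38/5, 4⋅√7] × [-10/9, 4/5])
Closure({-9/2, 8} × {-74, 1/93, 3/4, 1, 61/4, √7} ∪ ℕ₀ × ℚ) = (ℕ₀ × ℝ) ∪ ({-9/2, 8} × {-74, 1/93, 3/4, 1, 61/4, √7})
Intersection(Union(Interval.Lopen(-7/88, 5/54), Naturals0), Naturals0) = Union(Naturals0, Range(0, 1, 1))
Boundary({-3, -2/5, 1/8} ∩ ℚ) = {-3, -2/5, 1/8}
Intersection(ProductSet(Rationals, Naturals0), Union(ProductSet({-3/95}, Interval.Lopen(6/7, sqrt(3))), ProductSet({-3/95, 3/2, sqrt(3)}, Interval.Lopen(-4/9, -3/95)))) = ProductSet({-3/95}, Range(1, 2, 1))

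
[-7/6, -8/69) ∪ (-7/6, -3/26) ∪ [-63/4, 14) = [-63/4, 14)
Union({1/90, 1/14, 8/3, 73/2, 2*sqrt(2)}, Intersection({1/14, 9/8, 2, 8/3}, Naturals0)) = {1/90, 1/14, 2, 8/3, 73/2, 2*sqrt(2)}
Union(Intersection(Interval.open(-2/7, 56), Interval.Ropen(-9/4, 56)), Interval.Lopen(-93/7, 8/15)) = Interval.open(-93/7, 56)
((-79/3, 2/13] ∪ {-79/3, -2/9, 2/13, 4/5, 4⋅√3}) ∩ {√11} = ∅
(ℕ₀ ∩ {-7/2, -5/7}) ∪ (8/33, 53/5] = (8/33, 53/5]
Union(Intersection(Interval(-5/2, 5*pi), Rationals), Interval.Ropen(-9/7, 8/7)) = Union(Intersection(Interval(-5/2, 5*pi), Rationals), Interval(-9/7, 8/7))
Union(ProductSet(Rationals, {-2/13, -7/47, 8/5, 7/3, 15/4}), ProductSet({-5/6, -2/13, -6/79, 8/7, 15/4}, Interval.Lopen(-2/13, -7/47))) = Union(ProductSet({-5/6, -2/13, -6/79, 8/7, 15/4}, Interval.Lopen(-2/13, -7/47)), ProductSet(Rationals, {-2/13, -7/47, 8/5, 7/3, 15/4}))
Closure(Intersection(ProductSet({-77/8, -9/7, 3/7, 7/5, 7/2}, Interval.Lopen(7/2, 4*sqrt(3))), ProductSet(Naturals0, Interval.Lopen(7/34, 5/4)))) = EmptySet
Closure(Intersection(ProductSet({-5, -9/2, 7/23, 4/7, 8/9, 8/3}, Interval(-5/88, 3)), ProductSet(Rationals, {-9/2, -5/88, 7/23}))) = ProductSet({-5, -9/2, 7/23, 4/7, 8/9, 8/3}, {-5/88, 7/23})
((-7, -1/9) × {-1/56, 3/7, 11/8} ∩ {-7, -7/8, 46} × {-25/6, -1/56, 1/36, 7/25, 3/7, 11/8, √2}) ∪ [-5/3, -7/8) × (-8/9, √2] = ({-7/8} × {-1/56, 3/7, 11/8}) ∪ ([-5/3, -7/8) × (-8/9, √2])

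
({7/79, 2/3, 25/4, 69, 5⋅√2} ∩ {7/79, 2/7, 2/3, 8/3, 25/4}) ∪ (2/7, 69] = {7/79} ∪ (2/7, 69]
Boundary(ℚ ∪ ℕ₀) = ℝ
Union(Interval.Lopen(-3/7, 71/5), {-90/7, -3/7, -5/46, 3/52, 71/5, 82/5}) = Union({-90/7, 82/5}, Interval(-3/7, 71/5))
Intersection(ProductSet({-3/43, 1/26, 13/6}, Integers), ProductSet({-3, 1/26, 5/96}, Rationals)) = ProductSet({1/26}, Integers)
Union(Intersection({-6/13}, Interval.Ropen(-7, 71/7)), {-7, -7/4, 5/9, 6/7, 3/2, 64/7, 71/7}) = {-7, -7/4, -6/13, 5/9, 6/7, 3/2, 64/7, 71/7}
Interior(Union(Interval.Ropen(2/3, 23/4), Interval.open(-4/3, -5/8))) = Union(Interval.open(-4/3, -5/8), Interval.open(2/3, 23/4))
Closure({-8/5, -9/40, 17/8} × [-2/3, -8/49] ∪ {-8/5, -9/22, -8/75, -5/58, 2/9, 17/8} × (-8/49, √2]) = ({-8/5, -9/40, 17/8} × [-2/3, -8/49]) ∪ ({-8/5, -9/22, -8/75, -5/58, 2/9, 17/8} × [-8/49, √2])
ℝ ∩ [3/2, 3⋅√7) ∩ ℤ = {2, 3, …, 7}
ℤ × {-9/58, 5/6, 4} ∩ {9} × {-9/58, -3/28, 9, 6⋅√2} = {9} × {-9/58}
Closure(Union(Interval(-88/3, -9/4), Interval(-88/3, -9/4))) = Interval(-88/3, -9/4)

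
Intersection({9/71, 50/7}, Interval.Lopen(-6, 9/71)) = {9/71}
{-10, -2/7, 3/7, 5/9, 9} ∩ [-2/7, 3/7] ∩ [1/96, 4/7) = {3/7}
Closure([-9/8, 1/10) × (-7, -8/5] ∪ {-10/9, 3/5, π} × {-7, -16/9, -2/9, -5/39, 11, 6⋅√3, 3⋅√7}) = ({-9/8, 1/10} × [-7, -8/5]) ∪ ([-9/8, 1/10] × {-7, -8/5}) ∪ ([-9/8, 1/10) × (-7, -8/5]) ∪ ({-10/9, 3/5, π} × {-7, -16/9, -2/9, -5/39, 11, 6⋅√3, 3⋅√7})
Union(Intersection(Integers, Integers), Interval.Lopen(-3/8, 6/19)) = Union(Integers, Interval.Lopen(-3/8, 6/19))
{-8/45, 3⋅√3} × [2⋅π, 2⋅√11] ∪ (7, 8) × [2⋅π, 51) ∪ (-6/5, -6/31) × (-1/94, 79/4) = ((-6/5, -6/31) × (-1/94, 79/4)) ∪ ((7, 8) × [2⋅π, 51)) ∪ ({-8/45, 3⋅√3} × [2⋅π, 2⋅√11])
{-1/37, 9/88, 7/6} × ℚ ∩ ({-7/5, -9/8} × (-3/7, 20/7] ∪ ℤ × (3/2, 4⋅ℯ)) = ∅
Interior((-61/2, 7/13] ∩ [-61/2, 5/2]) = (-61/2, 7/13)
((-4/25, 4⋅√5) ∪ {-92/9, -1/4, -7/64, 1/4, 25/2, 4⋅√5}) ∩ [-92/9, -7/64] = {-92/9, -1/4} ∪ (-4/25, -7/64]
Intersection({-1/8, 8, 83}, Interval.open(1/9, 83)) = {8}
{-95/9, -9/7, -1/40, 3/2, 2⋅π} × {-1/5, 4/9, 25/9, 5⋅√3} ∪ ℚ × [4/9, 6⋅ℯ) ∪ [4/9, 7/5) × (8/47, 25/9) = (ℚ × [4/9, 6⋅ℯ)) ∪ ([4/9, 7/5) × (8/47, 25/9)) ∪ ({-95/9, -9/7, -1/40, 3/2, 2⋅π} × {-1/5, 4/9, 25/9, 5⋅√3})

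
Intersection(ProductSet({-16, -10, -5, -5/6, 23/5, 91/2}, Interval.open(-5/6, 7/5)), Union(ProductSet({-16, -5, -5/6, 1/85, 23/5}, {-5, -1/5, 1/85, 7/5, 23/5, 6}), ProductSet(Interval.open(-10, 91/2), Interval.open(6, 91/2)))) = ProductSet({-16, -5, -5/6, 23/5}, {-1/5, 1/85})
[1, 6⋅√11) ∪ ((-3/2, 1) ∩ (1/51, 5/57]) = (1/51, 5/57] ∪ [1, 6⋅√11)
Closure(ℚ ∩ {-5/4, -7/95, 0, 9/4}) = {-5/4, -7/95, 0, 9/4}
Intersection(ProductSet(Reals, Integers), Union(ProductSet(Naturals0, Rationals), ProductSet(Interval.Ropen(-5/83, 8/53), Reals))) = ProductSet(Union(Interval.Ropen(-5/83, 8/53), Naturals0), Integers)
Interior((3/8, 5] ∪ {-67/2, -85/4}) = (3/8, 5)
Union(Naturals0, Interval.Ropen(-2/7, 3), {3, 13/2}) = Union({13/2}, Interval(-2/7, 3), Naturals0)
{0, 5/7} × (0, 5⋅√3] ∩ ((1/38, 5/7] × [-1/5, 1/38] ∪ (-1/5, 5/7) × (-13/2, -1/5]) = {5/7} × (0, 1/38]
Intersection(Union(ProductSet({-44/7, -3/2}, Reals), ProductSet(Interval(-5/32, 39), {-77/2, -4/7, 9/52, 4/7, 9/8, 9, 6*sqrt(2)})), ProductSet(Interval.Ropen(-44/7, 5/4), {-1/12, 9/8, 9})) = Union(ProductSet({-44/7, -3/2}, {-1/12, 9/8, 9}), ProductSet(Interval.Ropen(-5/32, 5/4), {9/8, 9}))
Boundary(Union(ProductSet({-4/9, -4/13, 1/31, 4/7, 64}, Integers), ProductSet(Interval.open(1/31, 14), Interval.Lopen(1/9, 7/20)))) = Union(ProductSet({1/31, 14}, Interval(1/9, 7/20)), ProductSet({-4/9, -4/13, 1/31, 64}, Integers), ProductSet({-4/9, -4/13, 1/31, 4/7, 64}, Complement(Integers, Interval.open(1/9, 7/20))), ProductSet(Interval(1/31, 14), {1/9, 7/20}))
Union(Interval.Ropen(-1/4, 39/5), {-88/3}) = Union({-88/3}, Interval.Ropen(-1/4, 39/5))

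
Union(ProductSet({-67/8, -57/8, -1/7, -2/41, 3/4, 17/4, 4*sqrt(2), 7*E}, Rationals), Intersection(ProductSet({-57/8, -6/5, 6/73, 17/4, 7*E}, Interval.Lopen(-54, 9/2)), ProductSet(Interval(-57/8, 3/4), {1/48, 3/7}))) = Union(ProductSet({-57/8, -6/5, 6/73}, {1/48, 3/7}), ProductSet({-67/8, -57/8, -1/7, -2/41, 3/4, 17/4, 4*sqrt(2), 7*E}, Rationals))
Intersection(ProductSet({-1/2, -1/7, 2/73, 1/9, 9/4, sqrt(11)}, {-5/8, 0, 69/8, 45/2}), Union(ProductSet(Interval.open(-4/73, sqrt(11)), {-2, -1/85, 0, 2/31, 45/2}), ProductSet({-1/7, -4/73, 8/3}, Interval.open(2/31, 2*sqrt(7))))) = ProductSet({2/73, 1/9, 9/4}, {0, 45/2})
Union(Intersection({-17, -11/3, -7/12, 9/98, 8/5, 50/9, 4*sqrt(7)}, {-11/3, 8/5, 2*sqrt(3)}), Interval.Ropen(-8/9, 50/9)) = Union({-11/3}, Interval.Ropen(-8/9, 50/9))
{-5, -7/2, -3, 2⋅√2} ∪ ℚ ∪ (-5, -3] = ℚ ∪ [-5, -3] ∪ {2⋅√2}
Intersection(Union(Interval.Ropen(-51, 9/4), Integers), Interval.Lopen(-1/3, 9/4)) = Union(Interval.open(-1/3, 9/4), Range(0, 3, 1))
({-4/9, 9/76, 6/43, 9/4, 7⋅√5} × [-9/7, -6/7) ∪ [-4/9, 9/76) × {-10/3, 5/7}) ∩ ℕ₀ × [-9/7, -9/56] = ∅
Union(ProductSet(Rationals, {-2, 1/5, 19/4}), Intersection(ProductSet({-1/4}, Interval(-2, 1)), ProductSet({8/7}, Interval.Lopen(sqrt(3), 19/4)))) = ProductSet(Rationals, {-2, 1/5, 19/4})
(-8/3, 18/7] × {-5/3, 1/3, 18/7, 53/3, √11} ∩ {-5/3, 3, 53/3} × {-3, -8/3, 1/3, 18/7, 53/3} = {-5/3} × {1/3, 18/7, 53/3}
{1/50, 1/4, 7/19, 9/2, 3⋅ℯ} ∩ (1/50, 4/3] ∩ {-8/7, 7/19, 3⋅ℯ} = {7/19}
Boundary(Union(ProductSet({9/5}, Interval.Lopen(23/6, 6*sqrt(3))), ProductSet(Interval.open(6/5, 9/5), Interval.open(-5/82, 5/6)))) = Union(ProductSet({9/5}, Interval(23/6, 6*sqrt(3))), ProductSet({6/5, 9/5}, Interval(-5/82, 5/6)), ProductSet(Interval(6/5, 9/5), {-5/82, 5/6}))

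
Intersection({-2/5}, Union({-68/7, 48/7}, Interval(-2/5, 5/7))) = {-2/5}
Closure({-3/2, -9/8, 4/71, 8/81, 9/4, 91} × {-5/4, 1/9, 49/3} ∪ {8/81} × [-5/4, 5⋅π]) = ({8/81} × [-5/4, 5⋅π]) ∪ ({-3/2, -9/8, 4/71, 8/81, 9/4, 91} × {-5/4, 1/9, 49/3})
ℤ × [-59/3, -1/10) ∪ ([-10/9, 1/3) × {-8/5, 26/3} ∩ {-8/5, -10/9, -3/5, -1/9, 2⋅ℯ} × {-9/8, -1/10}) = ℤ × [-59/3, -1/10)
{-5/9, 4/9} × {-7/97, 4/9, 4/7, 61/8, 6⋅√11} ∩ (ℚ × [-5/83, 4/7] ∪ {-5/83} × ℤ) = {-5/9, 4/9} × {4/9, 4/7}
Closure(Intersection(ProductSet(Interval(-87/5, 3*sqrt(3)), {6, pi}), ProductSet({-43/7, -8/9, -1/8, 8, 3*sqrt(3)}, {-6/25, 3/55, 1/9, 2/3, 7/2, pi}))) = ProductSet({-43/7, -8/9, -1/8, 3*sqrt(3)}, {pi})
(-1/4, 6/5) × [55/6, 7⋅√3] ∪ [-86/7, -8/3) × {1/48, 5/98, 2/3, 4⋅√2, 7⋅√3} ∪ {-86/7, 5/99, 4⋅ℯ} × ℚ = ({-86/7, 5/99, 4⋅ℯ} × ℚ) ∪ ((-1/4, 6/5) × [55/6, 7⋅√3]) ∪ ([-86/7, -8/3) × {1/48, 5/98, 2/3, 4⋅√2, 7⋅√3})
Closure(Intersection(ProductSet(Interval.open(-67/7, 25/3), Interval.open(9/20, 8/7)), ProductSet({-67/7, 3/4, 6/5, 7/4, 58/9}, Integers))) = ProductSet({3/4, 6/5, 7/4, 58/9}, Range(1, 2, 1))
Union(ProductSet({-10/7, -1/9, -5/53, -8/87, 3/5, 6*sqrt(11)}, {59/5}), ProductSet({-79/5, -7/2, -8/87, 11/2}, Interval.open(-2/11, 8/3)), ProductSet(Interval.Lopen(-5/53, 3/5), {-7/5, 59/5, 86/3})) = Union(ProductSet({-79/5, -7/2, -8/87, 11/2}, Interval.open(-2/11, 8/3)), ProductSet({-10/7, -1/9, -5/53, -8/87, 3/5, 6*sqrt(11)}, {59/5}), ProductSet(Interval.Lopen(-5/53, 3/5), {-7/5, 59/5, 86/3}))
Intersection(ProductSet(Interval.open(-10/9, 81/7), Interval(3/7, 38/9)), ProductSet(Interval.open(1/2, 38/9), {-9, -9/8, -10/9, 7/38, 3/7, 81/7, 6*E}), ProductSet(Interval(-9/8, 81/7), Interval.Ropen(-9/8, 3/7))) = EmptySet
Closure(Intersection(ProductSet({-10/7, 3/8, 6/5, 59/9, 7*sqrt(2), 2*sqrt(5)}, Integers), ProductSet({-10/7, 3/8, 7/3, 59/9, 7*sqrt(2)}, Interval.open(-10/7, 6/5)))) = ProductSet({-10/7, 3/8, 59/9, 7*sqrt(2)}, Range(-1, 2, 1))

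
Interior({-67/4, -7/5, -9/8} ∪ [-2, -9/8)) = (-2, -9/8)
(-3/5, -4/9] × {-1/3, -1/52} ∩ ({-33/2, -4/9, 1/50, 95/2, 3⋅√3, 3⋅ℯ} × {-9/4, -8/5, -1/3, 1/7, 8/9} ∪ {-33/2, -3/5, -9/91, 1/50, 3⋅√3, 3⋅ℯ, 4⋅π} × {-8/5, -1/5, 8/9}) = {-4/9} × {-1/3}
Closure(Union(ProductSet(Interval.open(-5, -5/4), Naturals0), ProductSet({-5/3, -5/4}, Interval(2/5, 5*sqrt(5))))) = Union(ProductSet({-5/3, -5/4}, Interval(2/5, 5*sqrt(5))), ProductSet(Interval(-5, -5/4), Naturals0))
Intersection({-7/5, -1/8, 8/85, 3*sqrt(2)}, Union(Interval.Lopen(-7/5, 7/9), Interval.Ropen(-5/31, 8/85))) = {-1/8, 8/85}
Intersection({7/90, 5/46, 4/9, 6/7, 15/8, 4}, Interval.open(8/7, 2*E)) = {15/8, 4}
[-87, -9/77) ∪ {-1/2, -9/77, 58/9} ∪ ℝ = (-∞, ∞)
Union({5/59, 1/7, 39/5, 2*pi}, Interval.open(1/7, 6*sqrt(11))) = Union({5/59}, Interval.Ropen(1/7, 6*sqrt(11)))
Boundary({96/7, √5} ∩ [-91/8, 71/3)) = {96/7, √5}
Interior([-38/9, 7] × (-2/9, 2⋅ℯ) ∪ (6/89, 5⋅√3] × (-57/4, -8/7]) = ((-38/9, 7) × (-2/9, 2⋅ℯ)) ∪ ((6/89, 5⋅√3) × (-57/4, -8/7))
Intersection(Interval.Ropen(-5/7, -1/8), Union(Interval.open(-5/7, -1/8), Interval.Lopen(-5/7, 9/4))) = Interval.open(-5/7, -1/8)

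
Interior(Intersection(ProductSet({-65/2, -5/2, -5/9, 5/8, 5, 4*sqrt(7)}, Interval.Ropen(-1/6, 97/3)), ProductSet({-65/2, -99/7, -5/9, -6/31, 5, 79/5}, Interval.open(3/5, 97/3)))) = EmptySet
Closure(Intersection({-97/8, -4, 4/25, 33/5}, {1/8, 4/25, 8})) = {4/25}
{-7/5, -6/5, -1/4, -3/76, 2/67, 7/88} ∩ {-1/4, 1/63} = {-1/4}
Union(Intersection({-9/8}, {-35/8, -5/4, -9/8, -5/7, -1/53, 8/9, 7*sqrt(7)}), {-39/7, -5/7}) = {-39/7, -9/8, -5/7}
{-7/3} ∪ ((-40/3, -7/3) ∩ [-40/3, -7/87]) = (-40/3, -7/3]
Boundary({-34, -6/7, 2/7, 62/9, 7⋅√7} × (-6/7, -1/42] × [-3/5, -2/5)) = {-34, -6/7, 2/7, 62/9, 7⋅√7} × [-6/7, -1/42] × [-3/5, -2/5]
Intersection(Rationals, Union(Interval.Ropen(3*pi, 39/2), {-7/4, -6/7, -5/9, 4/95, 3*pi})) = Union({-7/4, -6/7, -5/9, 4/95}, Intersection(Interval.Ropen(3*pi, 39/2), Rationals))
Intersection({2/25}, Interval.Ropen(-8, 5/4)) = {2/25}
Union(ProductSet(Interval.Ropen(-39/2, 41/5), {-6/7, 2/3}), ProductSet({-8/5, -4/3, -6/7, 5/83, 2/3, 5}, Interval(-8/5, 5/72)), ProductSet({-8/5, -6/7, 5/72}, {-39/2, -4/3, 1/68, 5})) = Union(ProductSet({-8/5, -6/7, 5/72}, {-39/2, -4/3, 1/68, 5}), ProductSet({-8/5, -4/3, -6/7, 5/83, 2/3, 5}, Interval(-8/5, 5/72)), ProductSet(Interval.Ropen(-39/2, 41/5), {-6/7, 2/3}))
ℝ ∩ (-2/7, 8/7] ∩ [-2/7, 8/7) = (-2/7, 8/7)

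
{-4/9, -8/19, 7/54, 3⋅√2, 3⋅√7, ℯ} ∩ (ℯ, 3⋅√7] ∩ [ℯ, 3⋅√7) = {3⋅√2}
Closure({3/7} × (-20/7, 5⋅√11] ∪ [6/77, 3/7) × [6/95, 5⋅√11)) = ({3/7} × [-20/7, 5⋅√11]) ∪ ({6/77, 3/7} × [6/95, 5⋅√11]) ∪ ([6/77, 3/7] × {6/95, 5⋅√11}) ∪ ([6/77, 3/7) × [6/95, 5⋅√11))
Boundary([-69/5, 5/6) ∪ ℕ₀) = {-69/5, 5/6} ∪ (ℕ₀ \ (-69/5, 5/6))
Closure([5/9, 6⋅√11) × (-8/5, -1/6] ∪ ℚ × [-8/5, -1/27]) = (ℝ × ({-8/5} ∪ [-1/6, -1/27])) ∪ ([5/9, 6⋅√11) × (-8/5, -1/6]) ∪ ((ℚ ∪ (-∞, 5/9] ∪ [6⋅√11, ∞)) × [-8/5, -1/27])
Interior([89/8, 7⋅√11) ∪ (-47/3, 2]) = (-47/3, 2) ∪ (89/8, 7⋅√11)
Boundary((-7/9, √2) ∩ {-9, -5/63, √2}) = {-5/63}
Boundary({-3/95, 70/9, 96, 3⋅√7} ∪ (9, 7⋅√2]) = {-3/95, 70/9, 9, 96, 7⋅√2, 3⋅√7}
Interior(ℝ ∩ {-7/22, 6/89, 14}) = ∅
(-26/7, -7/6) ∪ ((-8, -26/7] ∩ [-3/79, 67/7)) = (-26/7, -7/6)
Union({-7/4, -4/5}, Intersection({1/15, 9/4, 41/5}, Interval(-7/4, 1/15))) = {-7/4, -4/5, 1/15}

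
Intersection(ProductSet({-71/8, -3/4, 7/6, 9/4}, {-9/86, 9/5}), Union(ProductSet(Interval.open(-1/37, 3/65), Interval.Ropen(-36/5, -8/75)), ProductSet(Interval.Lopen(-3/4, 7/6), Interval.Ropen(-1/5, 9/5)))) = ProductSet({7/6}, {-9/86})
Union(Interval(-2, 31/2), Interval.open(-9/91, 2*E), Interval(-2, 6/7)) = Interval(-2, 31/2)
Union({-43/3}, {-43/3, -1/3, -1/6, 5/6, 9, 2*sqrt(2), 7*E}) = {-43/3, -1/3, -1/6, 5/6, 9, 2*sqrt(2), 7*E}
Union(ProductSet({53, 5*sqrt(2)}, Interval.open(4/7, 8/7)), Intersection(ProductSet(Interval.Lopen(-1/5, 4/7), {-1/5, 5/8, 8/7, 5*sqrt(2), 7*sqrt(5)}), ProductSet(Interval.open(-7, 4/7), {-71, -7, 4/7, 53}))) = ProductSet({53, 5*sqrt(2)}, Interval.open(4/7, 8/7))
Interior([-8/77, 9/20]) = (-8/77, 9/20)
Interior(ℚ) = ∅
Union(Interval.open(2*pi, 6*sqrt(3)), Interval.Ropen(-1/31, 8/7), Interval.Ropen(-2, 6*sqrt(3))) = Interval.Ropen(-2, 6*sqrt(3))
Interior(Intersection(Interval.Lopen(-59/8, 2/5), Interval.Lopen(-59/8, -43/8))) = Interval.open(-59/8, -43/8)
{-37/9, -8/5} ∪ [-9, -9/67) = [-9, -9/67)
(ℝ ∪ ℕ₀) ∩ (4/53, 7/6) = (4/53, 7/6)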